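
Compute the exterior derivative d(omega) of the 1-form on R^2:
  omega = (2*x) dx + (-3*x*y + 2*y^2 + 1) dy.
d(omega) = (-3*y) dx ∧ dy

For a 1-form omega = sum_i f_i dx_i, the exterior derivative is
  d(omega) = sum_{i < j} (∂f_j/∂x_i - ∂f_i/∂x_j) dx_i ∧ dx_j.
  coefficient of dx ∧ dy: ∂f_2/∂x - ∂f_1/∂y = ∂(-3*x*y + 2*y^2 + 1)/∂x - ∂(2*x)/∂y = -3*y
Assembling: d(omega) = (-3*y) dx ∧ dy.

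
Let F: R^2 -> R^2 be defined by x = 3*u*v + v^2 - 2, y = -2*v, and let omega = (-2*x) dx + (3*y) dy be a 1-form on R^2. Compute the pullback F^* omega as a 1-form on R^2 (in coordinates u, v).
F^* omega = (6*v*(-3*u*v - v^2 + 2)) du + (-18*u^2*v - 18*u*v^2 + 12*u - 4*v^3 + 20*v) dv

Using F^*(f dg) = (f ∘ F) d(g ∘ F), substitute each coordinate x_i by F_i(u, v) in f_i, and replace dx_i by d F_i = (∂F_i/∂u) du + (∂F_i/∂v) dv.
  For the x component: f_1(F) = -6*u*v - 2*v^2 + 4; d F_1 = (3*v) du + (3*u + 2*v) dv
  For the y component: f_2(F) = -6*v; d F_2 = (0) du + (-2) dv
Combining and collecting du, dv coefficients:
  coeff of du: 6*v*(-3*u*v - v^2 + 2)
  coeff of dv: -18*u^2*v - 18*u*v^2 + 12*u - 4*v^3 + 20*v
F^* omega = (6*v*(-3*u*v - v^2 + 2)) du + (-18*u^2*v - 18*u*v^2 + 12*u - 4*v^3 + 20*v) dv.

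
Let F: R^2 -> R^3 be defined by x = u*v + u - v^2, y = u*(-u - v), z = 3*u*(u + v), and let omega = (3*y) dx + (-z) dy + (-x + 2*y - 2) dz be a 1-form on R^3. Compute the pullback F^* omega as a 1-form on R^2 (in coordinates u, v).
F^* omega = (-6*u^3 - 18*u^2*v - 9*u^2 - 3*u*v^2 - 6*u*v - 12*u + 3*v^3 - 6*v) du + (3*u*(-2*u^2 - u*v - u + 3*v^2 - 2)) dv

Using F^*(f dg) = (f ∘ F) d(g ∘ F), substitute each coordinate x_i by F_i(u, v) in f_i, and replace dx_i by d F_i = (∂F_i/∂u) du + (∂F_i/∂v) dv.
  For the x component: f_1(F) = 3*u*(-u - v); d F_1 = (v + 1) du + (u - 2*v) dv
  For the y component: f_2(F) = 3*u*(-u - v); d F_2 = (-2*u - v) du + (-u) dv
  For the z component: f_3(F) = -2*u^2 - 3*u*v - u + v^2 - 2; d F_3 = (6*u + 3*v) du + (3*u) dv
Combining and collecting du, dv coefficients:
  coeff of du: -6*u^3 - 18*u^2*v - 9*u^2 - 3*u*v^2 - 6*u*v - 12*u + 3*v^3 - 6*v
  coeff of dv: 3*u*(-2*u^2 - u*v - u + 3*v^2 - 2)
F^* omega = (-6*u^3 - 18*u^2*v - 9*u^2 - 3*u*v^2 - 6*u*v - 12*u + 3*v^3 - 6*v) du + (3*u*(-2*u^2 - u*v - u + 3*v^2 - 2)) dv.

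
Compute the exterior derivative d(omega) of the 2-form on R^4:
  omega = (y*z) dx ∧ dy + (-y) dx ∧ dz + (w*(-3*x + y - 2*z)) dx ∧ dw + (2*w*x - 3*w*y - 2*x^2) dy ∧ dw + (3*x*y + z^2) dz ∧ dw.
d(omega) = (y + 1) dx ∧ dy ∧ dz + (w - 4*x) dx ∧ dy ∧ dw + (2*w + 3*y) dx ∧ dz ∧ dw + (3*x) dy ∧ dz ∧ dw

For a 2-form omega = sum_{i<j} g_{ij} dx_i ∧ dx_j, the exterior derivative is
  d(omega) = sum_{i<j} d(g_{ij}) ∧ dx_i ∧ dx_j = sum_{i<j, k} (∂g_{ij}/∂x_k) dx_k ∧ dx_i ∧ dx_j.
Expand each term, using dx_k ∧ dx_i ∧ dx_j = sgn(permutation) dx_{(a)} ∧ dx_{(b)} ∧ dx_{(c)} with (a < b < c) sorted:
  d(y*z) includes (∂/∂z)(y*z) dz = (y) dz, which multiplied by dx ∧ dy gives (y) dx ∧ dy ∧ dz
  d(-y) includes (∂/∂y)(-y) dy = (-1) dy, which multiplied by dx ∧ dz gives (1) dx ∧ dy ∧ dz
  d(w*(-3*x + y - 2*z)) includes (∂/∂y)(w*(-3*x + y - 2*z)) dy = (w) dy, which multiplied by dx ∧ dw gives (-w) dx ∧ dy ∧ dw
  d(w*(-3*x + y - 2*z)) includes (∂/∂z)(w*(-3*x + y - 2*z)) dz = (-2*w) dz, which multiplied by dx ∧ dw gives (2*w) dx ∧ dz ∧ dw
  d(2*w*x - 3*w*y - 2*x^2) includes (∂/∂x)(2*w*x - 3*w*y - 2*x^2) dx = (2*w - 4*x) dx, which multiplied by dy ∧ dw gives (2*w - 4*x) dx ∧ dy ∧ dw
  d(3*x*y + z^2) includes (∂/∂x)(3*x*y + z^2) dx = (3*y) dx, which multiplied by dz ∧ dw gives (3*y) dx ∧ dz ∧ dw
  d(3*x*y + z^2) includes (∂/∂y)(3*x*y + z^2) dy = (3*x) dy, which multiplied by dz ∧ dw gives (3*x) dy ∧ dz ∧ dw
Collecting like 3-forms: d(omega) = (y + 1) dx ∧ dy ∧ dz + (w - 4*x) dx ∧ dy ∧ dw + (2*w + 3*y) dx ∧ dz ∧ dw + (3*x) dy ∧ dz ∧ dw.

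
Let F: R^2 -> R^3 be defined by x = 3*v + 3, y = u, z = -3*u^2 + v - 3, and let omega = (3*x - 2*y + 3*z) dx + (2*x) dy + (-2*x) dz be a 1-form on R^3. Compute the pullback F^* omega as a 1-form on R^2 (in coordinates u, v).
F^* omega = (36*u*v + 36*u + 6*v + 6) du + (-27*u^2 - 6*u + 30*v - 6) dv

Using F^*(f dg) = (f ∘ F) d(g ∘ F), substitute each coordinate x_i by F_i(u, v) in f_i, and replace dx_i by d F_i = (∂F_i/∂u) du + (∂F_i/∂v) dv.
  For the x component: f_1(F) = -9*u^2 - 2*u + 12*v; d F_1 = (0) du + (3) dv
  For the y component: f_2(F) = 6*v + 6; d F_2 = (1) du + (0) dv
  For the z component: f_3(F) = -6*v - 6; d F_3 = (-6*u) du + (1) dv
Combining and collecting du, dv coefficients:
  coeff of du: 36*u*v + 36*u + 6*v + 6
  coeff of dv: -27*u^2 - 6*u + 30*v - 6
F^* omega = (36*u*v + 36*u + 6*v + 6) du + (-27*u^2 - 6*u + 30*v - 6) dv.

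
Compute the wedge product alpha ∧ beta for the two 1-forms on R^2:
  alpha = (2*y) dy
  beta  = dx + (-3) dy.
alpha ∧ beta = (-2*y) dx ∧ dy

Distribute the wedge, using dx_i ∧ dx_j = -dx_j ∧ dx_i and dx_i ∧ dx_i = 0. For each pair (i, j) with i < j, the coefficient of dx_i ∧ dx_j in alpha ∧ beta is (alpha_i * beta_j - alpha_j * beta_i). Collecting: alpha ∧ beta = (-2*y) dx ∧ dy.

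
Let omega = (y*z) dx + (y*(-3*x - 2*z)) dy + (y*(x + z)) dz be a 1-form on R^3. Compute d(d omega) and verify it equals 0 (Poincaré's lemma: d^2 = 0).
d(d omega) = 0

Step 1: d omega = sum_{i<j} (∂f_j/∂x_i - ∂f_i/∂x_j) dx_i ∧ dx_j:
  coeff of dx ∧ dy: -3*y - z
  coeff of dx ∧ dz: 0
  coeff of dy ∧ dz: x + 2*y + z
Step 2: Apply d again to each 2-form coefficient. The only possible 3-form in R^3 is dx ∧ dy ∧ dz, with coefficient
  ∂(coeff of dy∧dz)/∂x - ∂(coeff of dx∧dz)/∂y + ∂(coeff of dx∧dy)/∂z
  = ∂/∂x (x + 2*y + z) - ∂/∂y (0) + ∂/∂z (-3*y - z).
Each of these terms simplifies to sums of mixed partials that cancel in pairs. The result is 0 (by equality of mixed partials for smooth functions — Schwarz / Clairaut).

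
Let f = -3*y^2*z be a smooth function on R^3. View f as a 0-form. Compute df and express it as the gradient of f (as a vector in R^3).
df = (0) dx + (-6*y*z) dy + (-3*y^2) dz; grad f = (0, -6*y*z, -3*y^2)

For a 0-form f, d f = (∂f/∂x) dx + (∂f/∂y) dy + (∂f/∂z) dz. The components of the vector representation are exactly the entries of grad f in Cartesian coordinates:
  ∂f/∂x = 0
  ∂f/∂y = -6*y*z
  ∂f/∂z = -3*y^2.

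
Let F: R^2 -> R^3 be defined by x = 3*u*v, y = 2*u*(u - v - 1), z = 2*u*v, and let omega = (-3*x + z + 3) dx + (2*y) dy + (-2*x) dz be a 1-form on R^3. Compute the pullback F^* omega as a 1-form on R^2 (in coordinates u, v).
F^* omega = (16*u^3 - 24*u^2*v - 24*u^2 - 25*u*v^2 + 16*u*v + 8*u + 9*v) du + (u*(-8*u^2 - 25*u*v + 8*u + 9)) dv

Using F^*(f dg) = (f ∘ F) d(g ∘ F), substitute each coordinate x_i by F_i(u, v) in f_i, and replace dx_i by d F_i = (∂F_i/∂u) du + (∂F_i/∂v) dv.
  For the x component: f_1(F) = -7*u*v + 3; d F_1 = (3*v) du + (3*u) dv
  For the y component: f_2(F) = 4*u*(u - v - 1); d F_2 = (4*u - 2*v - 2) du + (-2*u) dv
  For the z component: f_3(F) = -6*u*v; d F_3 = (2*v) du + (2*u) dv
Combining and collecting du, dv coefficients:
  coeff of du: 16*u^3 - 24*u^2*v - 24*u^2 - 25*u*v^2 + 16*u*v + 8*u + 9*v
  coeff of dv: u*(-8*u^2 - 25*u*v + 8*u + 9)
F^* omega = (16*u^3 - 24*u^2*v - 24*u^2 - 25*u*v^2 + 16*u*v + 8*u + 9*v) du + (u*(-8*u^2 - 25*u*v + 8*u + 9)) dv.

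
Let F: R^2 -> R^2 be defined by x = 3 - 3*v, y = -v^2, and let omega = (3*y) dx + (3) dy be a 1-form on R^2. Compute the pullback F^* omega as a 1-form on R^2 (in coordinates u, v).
F^* omega = (3*v*(3*v - 2)) dv

Using F^*(f dg) = (f ∘ F) d(g ∘ F), substitute each coordinate x_i by F_i(u, v) in f_i, and replace dx_i by d F_i = (∂F_i/∂u) du + (∂F_i/∂v) dv.
  For the x component: f_1(F) = -3*v^2; d F_1 = (0) du + (-3) dv
  For the y component: f_2(F) = 3; d F_2 = (0) du + (-2*v) dv
Combining and collecting du, dv coefficients:
  coeff of du: 0
  coeff of dv: 3*v*(3*v - 2)
F^* omega = (3*v*(3*v - 2)) dv.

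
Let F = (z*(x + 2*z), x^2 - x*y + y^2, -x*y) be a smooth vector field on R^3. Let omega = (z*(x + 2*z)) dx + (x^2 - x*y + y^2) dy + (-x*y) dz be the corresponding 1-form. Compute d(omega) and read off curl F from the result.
d(omega) = (-x) dy ∧ dz + (x + y + 4*z) dz ∧ dx + (2*x - y) dx ∧ dy; curl F = (-x, x + y + 4*z, 2*x - y)

d omega = sum_{i<j} (∂f_j/∂x_i - ∂f_i/∂x_j) dx_i ∧ dx_j. Under the identification (dy ∧ dz, dz ∧ dx, dx ∧ dy) ↔ (e_x, e_y, e_z), the coefficients are exactly the components of curl F. Compute:
  ∂R/∂y - ∂Q/∂z = (-x) - (0) = -x
  ∂P/∂z - ∂R/∂x = (x + 4*z) - (-y) = x + y + 4*z
  ∂Q/∂x - ∂P/∂y = (2*x - y) - (0) = 2*x - y.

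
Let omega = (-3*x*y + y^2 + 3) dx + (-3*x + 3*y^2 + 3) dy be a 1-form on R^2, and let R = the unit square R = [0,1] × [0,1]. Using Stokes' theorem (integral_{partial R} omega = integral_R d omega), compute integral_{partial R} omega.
integral_(partial R) omega = -5/2

Stokes: integral_partial_R omega = integral_R d omega with d omega = (∂Q/∂x - ∂P/∂y) dx ∧ dy.
  ∂Q/∂x = -3
  ∂P/∂y = -3*x + 2*y
  integrand = ∂Q/∂x - ∂P/∂y = 3*x - 2*y - 3.
Integrating over R: integral_0^1 integral_0^1 (3*x - 2*y - 3) dx dy = -5/2.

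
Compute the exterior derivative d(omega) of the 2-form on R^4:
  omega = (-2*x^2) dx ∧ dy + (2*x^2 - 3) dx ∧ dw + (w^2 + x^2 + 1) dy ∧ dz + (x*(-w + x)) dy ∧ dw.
d(omega) = (2*x) dx ∧ dy ∧ dz + (2*w) dy ∧ dz ∧ dw + (-w + 2*x) dx ∧ dy ∧ dw

For a 2-form omega = sum_{i<j} g_{ij} dx_i ∧ dx_j, the exterior derivative is
  d(omega) = sum_{i<j} d(g_{ij}) ∧ dx_i ∧ dx_j = sum_{i<j, k} (∂g_{ij}/∂x_k) dx_k ∧ dx_i ∧ dx_j.
Expand each term, using dx_k ∧ dx_i ∧ dx_j = sgn(permutation) dx_{(a)} ∧ dx_{(b)} ∧ dx_{(c)} with (a < b < c) sorted:
  d(w^2 + x^2 + 1) includes (∂/∂x)(w^2 + x^2 + 1) dx = (2*x) dx, which multiplied by dy ∧ dz gives (2*x) dx ∧ dy ∧ dz
  d(w^2 + x^2 + 1) includes (∂/∂w)(w^2 + x^2 + 1) dw = (2*w) dw, which multiplied by dy ∧ dz gives (2*w) dy ∧ dz ∧ dw
  d(x*(-w + x)) includes (∂/∂x)(x*(-w + x)) dx = (-w + 2*x) dx, which multiplied by dy ∧ dw gives (-w + 2*x) dx ∧ dy ∧ dw
Collecting like 3-forms: d(omega) = (2*x) dx ∧ dy ∧ dz + (2*w) dy ∧ dz ∧ dw + (-w + 2*x) dx ∧ dy ∧ dw.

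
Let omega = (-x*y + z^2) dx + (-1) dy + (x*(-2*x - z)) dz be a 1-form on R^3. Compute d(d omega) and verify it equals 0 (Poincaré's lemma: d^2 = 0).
d(d omega) = 0

Step 1: d omega = sum_{i<j} (∂f_j/∂x_i - ∂f_i/∂x_j) dx_i ∧ dx_j:
  coeff of dx ∧ dy: x
  coeff of dx ∧ dz: -4*x - 3*z
  coeff of dy ∧ dz: 0
Step 2: Apply d again to each 2-form coefficient. The only possible 3-form in R^3 is dx ∧ dy ∧ dz, with coefficient
  ∂(coeff of dy∧dz)/∂x - ∂(coeff of dx∧dz)/∂y + ∂(coeff of dx∧dy)/∂z
  = ∂/∂x (0) - ∂/∂y (-4*x - 3*z) + ∂/∂z (x).
Each of these terms simplifies to sums of mixed partials that cancel in pairs. The result is 0 (by equality of mixed partials for smooth functions — Schwarz / Clairaut).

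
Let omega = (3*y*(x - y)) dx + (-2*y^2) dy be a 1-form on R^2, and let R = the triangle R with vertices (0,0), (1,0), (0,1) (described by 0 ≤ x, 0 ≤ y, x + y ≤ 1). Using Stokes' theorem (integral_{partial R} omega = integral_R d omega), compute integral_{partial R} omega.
integral_(partial R) omega = 1/2

Stokes: integral_partial_R omega = integral_R d omega with d omega = (∂Q/∂x - ∂P/∂y) dx ∧ dy.
  ∂Q/∂x = 0
  ∂P/∂y = 3*x - 6*y
  integrand = ∂Q/∂x - ∂P/∂y = -3*x + 6*y.
Integrating over R: integral_0^1 integral_0^{1-x} (-3*x + 6*y) dy dx = 1/2.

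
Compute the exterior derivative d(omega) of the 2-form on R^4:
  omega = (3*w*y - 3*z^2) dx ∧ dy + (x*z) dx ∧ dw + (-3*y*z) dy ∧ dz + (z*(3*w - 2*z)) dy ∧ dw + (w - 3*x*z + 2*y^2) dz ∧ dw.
d(omega) = (-6*z) dx ∧ dy ∧ dz + (3*y) dx ∧ dy ∧ dw + (-x - 3*z) dx ∧ dz ∧ dw + (-3*w + 4*y + 4*z) dy ∧ dz ∧ dw

For a 2-form omega = sum_{i<j} g_{ij} dx_i ∧ dx_j, the exterior derivative is
  d(omega) = sum_{i<j} d(g_{ij}) ∧ dx_i ∧ dx_j = sum_{i<j, k} (∂g_{ij}/∂x_k) dx_k ∧ dx_i ∧ dx_j.
Expand each term, using dx_k ∧ dx_i ∧ dx_j = sgn(permutation) dx_{(a)} ∧ dx_{(b)} ∧ dx_{(c)} with (a < b < c) sorted:
  d(3*w*y - 3*z^2) includes (∂/∂z)(3*w*y - 3*z^2) dz = (-6*z) dz, which multiplied by dx ∧ dy gives (-6*z) dx ∧ dy ∧ dz
  d(3*w*y - 3*z^2) includes (∂/∂w)(3*w*y - 3*z^2) dw = (3*y) dw, which multiplied by dx ∧ dy gives (3*y) dx ∧ dy ∧ dw
  d(x*z) includes (∂/∂z)(x*z) dz = (x) dz, which multiplied by dx ∧ dw gives (-x) dx ∧ dz ∧ dw
  d(z*(3*w - 2*z)) includes (∂/∂z)(z*(3*w - 2*z)) dz = (3*w - 4*z) dz, which multiplied by dy ∧ dw gives (-3*w + 4*z) dy ∧ dz ∧ dw
  d(w - 3*x*z + 2*y^2) includes (∂/∂x)(w - 3*x*z + 2*y^2) dx = (-3*z) dx, which multiplied by dz ∧ dw gives (-3*z) dx ∧ dz ∧ dw
  d(w - 3*x*z + 2*y^2) includes (∂/∂y)(w - 3*x*z + 2*y^2) dy = (4*y) dy, which multiplied by dz ∧ dw gives (4*y) dy ∧ dz ∧ dw
Collecting like 3-forms: d(omega) = (-6*z) dx ∧ dy ∧ dz + (3*y) dx ∧ dy ∧ dw + (-x - 3*z) dx ∧ dz ∧ dw + (-3*w + 4*y + 4*z) dy ∧ dz ∧ dw.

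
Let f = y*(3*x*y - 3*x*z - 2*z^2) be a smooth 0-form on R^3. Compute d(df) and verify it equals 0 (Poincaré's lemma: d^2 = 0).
d(df) = 0

Step 1: df = sum_i (∂f/∂x_i) dx_i = (3*y*(y - z)) dx + (6*x*y - 3*x*z - 2*z^2) dy + (y*(-3*x - 4*z)) dz.
Step 2: Apply d again. Using the 1-form formula, the coefficient of dx ∧ dy in d(df) is ∂^2 f/∂x ∂y - ∂^2 f/∂y ∂x = (6*y - 3*z) - (6*y - 3*z) = 0 (equality of mixed partials for smooth f).
Similarly for dx ∧ dz and dy ∧ dz — all coefficients vanish. So d(df) = 0.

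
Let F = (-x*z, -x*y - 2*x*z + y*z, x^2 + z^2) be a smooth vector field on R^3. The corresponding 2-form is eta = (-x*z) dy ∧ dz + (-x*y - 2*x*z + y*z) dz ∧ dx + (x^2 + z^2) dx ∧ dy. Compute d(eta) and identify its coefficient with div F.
d(eta) = (-x + 2*z) dx ∧ dy ∧ dz; div F = -x + 2*z

For a 2-form in R^3 of the form above, applying d gives a 3-form with coefficient ∂P/∂x + ∂Q/∂y + ∂R/∂z:
  ∂P/∂x = -z
  ∂Q/∂y = -x + z
  ∂R/∂z = 2*z
Sum = -x + 2*z, which is exactly div F.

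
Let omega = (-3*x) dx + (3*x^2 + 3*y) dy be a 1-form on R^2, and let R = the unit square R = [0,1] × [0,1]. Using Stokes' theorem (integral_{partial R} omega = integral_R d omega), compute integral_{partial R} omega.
integral_(partial R) omega = 3

Stokes: integral_partial_R omega = integral_R d omega with d omega = (∂Q/∂x - ∂P/∂y) dx ∧ dy.
  ∂Q/∂x = 6*x
  ∂P/∂y = 0
  integrand = ∂Q/∂x - ∂P/∂y = 6*x.
Integrating over R: integral_0^1 integral_0^1 (6*x) dx dy = 3.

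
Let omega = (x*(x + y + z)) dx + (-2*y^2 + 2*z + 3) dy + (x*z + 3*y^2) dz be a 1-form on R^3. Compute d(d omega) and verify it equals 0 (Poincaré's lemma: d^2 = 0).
d(d omega) = 0

Step 1: d omega = sum_{i<j} (∂f_j/∂x_i - ∂f_i/∂x_j) dx_i ∧ dx_j:
  coeff of dx ∧ dy: -x
  coeff of dx ∧ dz: -x + z
  coeff of dy ∧ dz: 6*y - 2
Step 2: Apply d again to each 2-form coefficient. The only possible 3-form in R^3 is dx ∧ dy ∧ dz, with coefficient
  ∂(coeff of dy∧dz)/∂x - ∂(coeff of dx∧dz)/∂y + ∂(coeff of dx∧dy)/∂z
  = ∂/∂x (6*y - 2) - ∂/∂y (-x + z) + ∂/∂z (-x).
Each of these terms simplifies to sums of mixed partials that cancel in pairs. The result is 0 (by equality of mixed partials for smooth functions — Schwarz / Clairaut).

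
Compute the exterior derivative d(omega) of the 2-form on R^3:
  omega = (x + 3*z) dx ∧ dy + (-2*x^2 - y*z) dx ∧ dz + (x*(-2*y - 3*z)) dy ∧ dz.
d(omega) = (-2*y - 2*z + 3) dx ∧ dy ∧ dz

For a 2-form omega = sum_{i<j} g_{ij} dx_i ∧ dx_j, the exterior derivative is
  d(omega) = sum_{i<j} d(g_{ij}) ∧ dx_i ∧ dx_j = sum_{i<j, k} (∂g_{ij}/∂x_k) dx_k ∧ dx_i ∧ dx_j.
Expand each term, using dx_k ∧ dx_i ∧ dx_j = sgn(permutation) dx_{(a)} ∧ dx_{(b)} ∧ dx_{(c)} with (a < b < c) sorted:
  d(x + 3*z) includes (∂/∂z)(x + 3*z) dz = (3) dz, which multiplied by dx ∧ dy gives (3) dx ∧ dy ∧ dz
  d(-2*x^2 - y*z) includes (∂/∂y)(-2*x^2 - y*z) dy = (-z) dy, which multiplied by dx ∧ dz gives (z) dx ∧ dy ∧ dz
  d(x*(-2*y - 3*z)) includes (∂/∂x)(x*(-2*y - 3*z)) dx = (-2*y - 3*z) dx, which multiplied by dy ∧ dz gives (-2*y - 3*z) dx ∧ dy ∧ dz
Collecting like 3-forms: d(omega) = (-2*y - 2*z + 3) dx ∧ dy ∧ dz.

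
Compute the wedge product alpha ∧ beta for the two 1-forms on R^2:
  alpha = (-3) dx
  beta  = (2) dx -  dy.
alpha ∧ beta = (3) dx ∧ dy

Distribute the wedge, using dx_i ∧ dx_j = -dx_j ∧ dx_i and dx_i ∧ dx_i = 0. For each pair (i, j) with i < j, the coefficient of dx_i ∧ dx_j in alpha ∧ beta is (alpha_i * beta_j - alpha_j * beta_i). Collecting: alpha ∧ beta = (3) dx ∧ dy.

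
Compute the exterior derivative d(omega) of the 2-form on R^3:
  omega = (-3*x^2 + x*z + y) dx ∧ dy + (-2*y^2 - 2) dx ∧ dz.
d(omega) = (x + 4*y) dx ∧ dy ∧ dz

For a 2-form omega = sum_{i<j} g_{ij} dx_i ∧ dx_j, the exterior derivative is
  d(omega) = sum_{i<j} d(g_{ij}) ∧ dx_i ∧ dx_j = sum_{i<j, k} (∂g_{ij}/∂x_k) dx_k ∧ dx_i ∧ dx_j.
Expand each term, using dx_k ∧ dx_i ∧ dx_j = sgn(permutation) dx_{(a)} ∧ dx_{(b)} ∧ dx_{(c)} with (a < b < c) sorted:
  d(-3*x^2 + x*z + y) includes (∂/∂z)(-3*x^2 + x*z + y) dz = (x) dz, which multiplied by dx ∧ dy gives (x) dx ∧ dy ∧ dz
  d(-2*y^2 - 2) includes (∂/∂y)(-2*y^2 - 2) dy = (-4*y) dy, which multiplied by dx ∧ dz gives (4*y) dx ∧ dy ∧ dz
Collecting like 3-forms: d(omega) = (x + 4*y) dx ∧ dy ∧ dz.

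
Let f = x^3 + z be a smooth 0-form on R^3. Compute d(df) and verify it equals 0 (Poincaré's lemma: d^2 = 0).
d(df) = 0

Step 1: df = sum_i (∂f/∂x_i) dx_i = (3*x^2) dx + (0) dy + (1) dz.
Step 2: Apply d again. Using the 1-form formula, the coefficient of dx ∧ dy in d(df) is ∂^2 f/∂x ∂y - ∂^2 f/∂y ∂x = (0) - (0) = 0 (equality of mixed partials for smooth f).
Similarly for dx ∧ dz and dy ∧ dz — all coefficients vanish. So d(df) = 0.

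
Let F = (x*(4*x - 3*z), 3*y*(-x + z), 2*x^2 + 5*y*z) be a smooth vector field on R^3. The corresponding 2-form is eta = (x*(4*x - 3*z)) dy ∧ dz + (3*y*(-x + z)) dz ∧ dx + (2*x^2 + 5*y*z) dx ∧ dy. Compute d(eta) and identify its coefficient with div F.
d(eta) = (5*x + 5*y) dx ∧ dy ∧ dz; div F = 5*x + 5*y

For a 2-form in R^3 of the form above, applying d gives a 3-form with coefficient ∂P/∂x + ∂Q/∂y + ∂R/∂z:
  ∂P/∂x = 8*x - 3*z
  ∂Q/∂y = -3*x + 3*z
  ∂R/∂z = 5*y
Sum = 5*x + 5*y, which is exactly div F.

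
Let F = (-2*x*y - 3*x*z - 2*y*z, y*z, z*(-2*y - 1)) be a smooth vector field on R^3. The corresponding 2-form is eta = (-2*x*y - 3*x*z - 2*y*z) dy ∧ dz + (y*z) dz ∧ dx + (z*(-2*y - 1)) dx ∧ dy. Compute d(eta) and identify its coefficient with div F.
d(eta) = (-4*y - 2*z - 1) dx ∧ dy ∧ dz; div F = -4*y - 2*z - 1

For a 2-form in R^3 of the form above, applying d gives a 3-form with coefficient ∂P/∂x + ∂Q/∂y + ∂R/∂z:
  ∂P/∂x = -2*y - 3*z
  ∂Q/∂y = z
  ∂R/∂z = -2*y - 1
Sum = -4*y - 2*z - 1, which is exactly div F.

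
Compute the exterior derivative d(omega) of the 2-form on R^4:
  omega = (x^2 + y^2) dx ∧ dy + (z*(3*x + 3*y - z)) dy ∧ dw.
d(omega) = (3*z) dx ∧ dy ∧ dw + (-3*x - 3*y + 2*z) dy ∧ dz ∧ dw

For a 2-form omega = sum_{i<j} g_{ij} dx_i ∧ dx_j, the exterior derivative is
  d(omega) = sum_{i<j} d(g_{ij}) ∧ dx_i ∧ dx_j = sum_{i<j, k} (∂g_{ij}/∂x_k) dx_k ∧ dx_i ∧ dx_j.
Expand each term, using dx_k ∧ dx_i ∧ dx_j = sgn(permutation) dx_{(a)} ∧ dx_{(b)} ∧ dx_{(c)} with (a < b < c) sorted:
  d(z*(3*x + 3*y - z)) includes (∂/∂x)(z*(3*x + 3*y - z)) dx = (3*z) dx, which multiplied by dy ∧ dw gives (3*z) dx ∧ dy ∧ dw
  d(z*(3*x + 3*y - z)) includes (∂/∂z)(z*(3*x + 3*y - z)) dz = (3*x + 3*y - 2*z) dz, which multiplied by dy ∧ dw gives (-3*x - 3*y + 2*z) dy ∧ dz ∧ dw
Collecting like 3-forms: d(omega) = (3*z) dx ∧ dy ∧ dw + (-3*x - 3*y + 2*z) dy ∧ dz ∧ dw.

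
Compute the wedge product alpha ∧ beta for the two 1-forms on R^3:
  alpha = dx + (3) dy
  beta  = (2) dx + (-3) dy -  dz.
alpha ∧ beta = (-9) dx ∧ dy + (-1) dx ∧ dz + (-3) dy ∧ dz

Distribute the wedge, using dx_i ∧ dx_j = -dx_j ∧ dx_i and dx_i ∧ dx_i = 0. For each pair (i, j) with i < j, the coefficient of dx_i ∧ dx_j in alpha ∧ beta is (alpha_i * beta_j - alpha_j * beta_i). Collecting: alpha ∧ beta = (-9) dx ∧ dy + (-1) dx ∧ dz + (-3) dy ∧ dz.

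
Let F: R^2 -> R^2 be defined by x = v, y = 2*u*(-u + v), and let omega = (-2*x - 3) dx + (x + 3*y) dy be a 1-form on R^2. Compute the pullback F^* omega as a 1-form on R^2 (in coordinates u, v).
F^* omega = (24*u^3 - 36*u^2*v + 12*u*v^2 - 4*u*v + 2*v^2) du + (-12*u^3 + 12*u^2*v + 2*u*v - 2*v - 3) dv

Using F^*(f dg) = (f ∘ F) d(g ∘ F), substitute each coordinate x_i by F_i(u, v) in f_i, and replace dx_i by d F_i = (∂F_i/∂u) du + (∂F_i/∂v) dv.
  For the x component: f_1(F) = -2*v - 3; d F_1 = (0) du + (1) dv
  For the y component: f_2(F) = -6*u^2 + 6*u*v + v; d F_2 = (-4*u + 2*v) du + (2*u) dv
Combining and collecting du, dv coefficients:
  coeff of du: 24*u^3 - 36*u^2*v + 12*u*v^2 - 4*u*v + 2*v^2
  coeff of dv: -12*u^3 + 12*u^2*v + 2*u*v - 2*v - 3
F^* omega = (24*u^3 - 36*u^2*v + 12*u*v^2 - 4*u*v + 2*v^2) du + (-12*u^3 + 12*u^2*v + 2*u*v - 2*v - 3) dv.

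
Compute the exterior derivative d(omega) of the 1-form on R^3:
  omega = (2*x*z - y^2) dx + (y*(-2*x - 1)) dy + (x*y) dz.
d(omega) = (-2*x + y) dx ∧ dz + (x) dy ∧ dz

For a 1-form omega = sum_i f_i dx_i, the exterior derivative is
  d(omega) = sum_{i < j} (∂f_j/∂x_i - ∂f_i/∂x_j) dx_i ∧ dx_j.
  coefficient of dx ∧ dz: ∂f_3/∂x - ∂f_1/∂z = ∂(x*y)/∂x - ∂(2*x*z - y^2)/∂z = -2*x + y
  coefficient of dy ∧ dz: ∂f_3/∂y - ∂f_2/∂z = ∂(x*y)/∂y - ∂(y*(-2*x - 1))/∂z = x
Assembling: d(omega) = (-2*x + y) dx ∧ dz + (x) dy ∧ dz.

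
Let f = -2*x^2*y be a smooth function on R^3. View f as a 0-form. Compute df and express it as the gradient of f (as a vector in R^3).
df = (-4*x*y) dx + (-2*x^2) dy + (0) dz; grad f = (-4*x*y, -2*x^2, 0)

For a 0-form f, d f = (∂f/∂x) dx + (∂f/∂y) dy + (∂f/∂z) dz. The components of the vector representation are exactly the entries of grad f in Cartesian coordinates:
  ∂f/∂x = -4*x*y
  ∂f/∂y = -2*x^2
  ∂f/∂z = 0.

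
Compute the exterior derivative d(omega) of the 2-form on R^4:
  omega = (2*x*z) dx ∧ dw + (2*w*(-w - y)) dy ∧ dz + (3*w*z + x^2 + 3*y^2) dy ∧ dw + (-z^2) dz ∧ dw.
d(omega) = (-2*x) dx ∧ dz ∧ dw + (-7*w - 2*y) dy ∧ dz ∧ dw + (2*x) dx ∧ dy ∧ dw

For a 2-form omega = sum_{i<j} g_{ij} dx_i ∧ dx_j, the exterior derivative is
  d(omega) = sum_{i<j} d(g_{ij}) ∧ dx_i ∧ dx_j = sum_{i<j, k} (∂g_{ij}/∂x_k) dx_k ∧ dx_i ∧ dx_j.
Expand each term, using dx_k ∧ dx_i ∧ dx_j = sgn(permutation) dx_{(a)} ∧ dx_{(b)} ∧ dx_{(c)} with (a < b < c) sorted:
  d(2*x*z) includes (∂/∂z)(2*x*z) dz = (2*x) dz, which multiplied by dx ∧ dw gives (-2*x) dx ∧ dz ∧ dw
  d(2*w*(-w - y)) includes (∂/∂w)(2*w*(-w - y)) dw = (-4*w - 2*y) dw, which multiplied by dy ∧ dz gives (-4*w - 2*y) dy ∧ dz ∧ dw
  d(3*w*z + x^2 + 3*y^2) includes (∂/∂x)(3*w*z + x^2 + 3*y^2) dx = (2*x) dx, which multiplied by dy ∧ dw gives (2*x) dx ∧ dy ∧ dw
  d(3*w*z + x^2 + 3*y^2) includes (∂/∂z)(3*w*z + x^2 + 3*y^2) dz = (3*w) dz, which multiplied by dy ∧ dw gives (-3*w) dy ∧ dz ∧ dw
Collecting like 3-forms: d(omega) = (-2*x) dx ∧ dz ∧ dw + (-7*w - 2*y) dy ∧ dz ∧ dw + (2*x) dx ∧ dy ∧ dw.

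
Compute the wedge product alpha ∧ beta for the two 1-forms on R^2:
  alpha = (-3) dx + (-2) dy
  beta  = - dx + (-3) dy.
alpha ∧ beta = (7) dx ∧ dy

Distribute the wedge, using dx_i ∧ dx_j = -dx_j ∧ dx_i and dx_i ∧ dx_i = 0. For each pair (i, j) with i < j, the coefficient of dx_i ∧ dx_j in alpha ∧ beta is (alpha_i * beta_j - alpha_j * beta_i). Collecting: alpha ∧ beta = (7) dx ∧ dy.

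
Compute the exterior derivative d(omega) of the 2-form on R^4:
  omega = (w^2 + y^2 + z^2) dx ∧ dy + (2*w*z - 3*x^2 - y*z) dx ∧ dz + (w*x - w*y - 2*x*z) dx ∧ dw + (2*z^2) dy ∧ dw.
d(omega) = (3*z) dx ∧ dy ∧ dz + (3*w) dx ∧ dy ∧ dw + (2*x + 2*z) dx ∧ dz ∧ dw + (-4*z) dy ∧ dz ∧ dw

For a 2-form omega = sum_{i<j} g_{ij} dx_i ∧ dx_j, the exterior derivative is
  d(omega) = sum_{i<j} d(g_{ij}) ∧ dx_i ∧ dx_j = sum_{i<j, k} (∂g_{ij}/∂x_k) dx_k ∧ dx_i ∧ dx_j.
Expand each term, using dx_k ∧ dx_i ∧ dx_j = sgn(permutation) dx_{(a)} ∧ dx_{(b)} ∧ dx_{(c)} with (a < b < c) sorted:
  d(w^2 + y^2 + z^2) includes (∂/∂z)(w^2 + y^2 + z^2) dz = (2*z) dz, which multiplied by dx ∧ dy gives (2*z) dx ∧ dy ∧ dz
  d(w^2 + y^2 + z^2) includes (∂/∂w)(w^2 + y^2 + z^2) dw = (2*w) dw, which multiplied by dx ∧ dy gives (2*w) dx ∧ dy ∧ dw
  d(2*w*z - 3*x^2 - y*z) includes (∂/∂y)(2*w*z - 3*x^2 - y*z) dy = (-z) dy, which multiplied by dx ∧ dz gives (z) dx ∧ dy ∧ dz
  d(2*w*z - 3*x^2 - y*z) includes (∂/∂w)(2*w*z - 3*x^2 - y*z) dw = (2*z) dw, which multiplied by dx ∧ dz gives (2*z) dx ∧ dz ∧ dw
  d(w*x - w*y - 2*x*z) includes (∂/∂y)(w*x - w*y - 2*x*z) dy = (-w) dy, which multiplied by dx ∧ dw gives (w) dx ∧ dy ∧ dw
  d(w*x - w*y - 2*x*z) includes (∂/∂z)(w*x - w*y - 2*x*z) dz = (-2*x) dz, which multiplied by dx ∧ dw gives (2*x) dx ∧ dz ∧ dw
  d(2*z^2) includes (∂/∂z)(2*z^2) dz = (4*z) dz, which multiplied by dy ∧ dw gives (-4*z) dy ∧ dz ∧ dw
Collecting like 3-forms: d(omega) = (3*z) dx ∧ dy ∧ dz + (3*w) dx ∧ dy ∧ dw + (2*x + 2*z) dx ∧ dz ∧ dw + (-4*z) dy ∧ dz ∧ dw.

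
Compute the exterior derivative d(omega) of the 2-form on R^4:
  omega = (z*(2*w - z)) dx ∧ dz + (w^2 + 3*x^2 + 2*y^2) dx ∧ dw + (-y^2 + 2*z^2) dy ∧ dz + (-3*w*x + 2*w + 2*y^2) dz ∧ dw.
d(omega) = (-3*w + 2*z) dx ∧ dz ∧ dw + (-4*y) dx ∧ dy ∧ dw + (4*y) dy ∧ dz ∧ dw

For a 2-form omega = sum_{i<j} g_{ij} dx_i ∧ dx_j, the exterior derivative is
  d(omega) = sum_{i<j} d(g_{ij}) ∧ dx_i ∧ dx_j = sum_{i<j, k} (∂g_{ij}/∂x_k) dx_k ∧ dx_i ∧ dx_j.
Expand each term, using dx_k ∧ dx_i ∧ dx_j = sgn(permutation) dx_{(a)} ∧ dx_{(b)} ∧ dx_{(c)} with (a < b < c) sorted:
  d(z*(2*w - z)) includes (∂/∂w)(z*(2*w - z)) dw = (2*z) dw, which multiplied by dx ∧ dz gives (2*z) dx ∧ dz ∧ dw
  d(w^2 + 3*x^2 + 2*y^2) includes (∂/∂y)(w^2 + 3*x^2 + 2*y^2) dy = (4*y) dy, which multiplied by dx ∧ dw gives (-4*y) dx ∧ dy ∧ dw
  d(-3*w*x + 2*w + 2*y^2) includes (∂/∂x)(-3*w*x + 2*w + 2*y^2) dx = (-3*w) dx, which multiplied by dz ∧ dw gives (-3*w) dx ∧ dz ∧ dw
  d(-3*w*x + 2*w + 2*y^2) includes (∂/∂y)(-3*w*x + 2*w + 2*y^2) dy = (4*y) dy, which multiplied by dz ∧ dw gives (4*y) dy ∧ dz ∧ dw
Collecting like 3-forms: d(omega) = (-3*w + 2*z) dx ∧ dz ∧ dw + (-4*y) dx ∧ dy ∧ dw + (4*y) dy ∧ dz ∧ dw.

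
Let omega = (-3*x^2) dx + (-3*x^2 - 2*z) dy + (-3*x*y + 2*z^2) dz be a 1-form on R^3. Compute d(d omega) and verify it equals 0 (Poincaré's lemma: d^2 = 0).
d(d omega) = 0

Step 1: d omega = sum_{i<j} (∂f_j/∂x_i - ∂f_i/∂x_j) dx_i ∧ dx_j:
  coeff of dx ∧ dy: -6*x
  coeff of dx ∧ dz: -3*y
  coeff of dy ∧ dz: 2 - 3*x
Step 2: Apply d again to each 2-form coefficient. The only possible 3-form in R^3 is dx ∧ dy ∧ dz, with coefficient
  ∂(coeff of dy∧dz)/∂x - ∂(coeff of dx∧dz)/∂y + ∂(coeff of dx∧dy)/∂z
  = ∂/∂x (2 - 3*x) - ∂/∂y (-3*y) + ∂/∂z (-6*x).
Each of these terms simplifies to sums of mixed partials that cancel in pairs. The result is 0 (by equality of mixed partials for smooth functions — Schwarz / Clairaut).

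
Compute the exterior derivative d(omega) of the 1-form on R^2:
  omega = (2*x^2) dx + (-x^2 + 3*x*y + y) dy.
d(omega) = (-2*x + 3*y) dx ∧ dy

For a 1-form omega = sum_i f_i dx_i, the exterior derivative is
  d(omega) = sum_{i < j} (∂f_j/∂x_i - ∂f_i/∂x_j) dx_i ∧ dx_j.
  coefficient of dx ∧ dy: ∂f_2/∂x - ∂f_1/∂y = ∂(-x^2 + 3*x*y + y)/∂x - ∂(2*x^2)/∂y = -2*x + 3*y
Assembling: d(omega) = (-2*x + 3*y) dx ∧ dy.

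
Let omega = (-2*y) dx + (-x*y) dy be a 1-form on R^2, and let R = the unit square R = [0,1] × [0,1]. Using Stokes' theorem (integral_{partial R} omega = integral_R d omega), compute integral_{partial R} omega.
integral_(partial R) omega = 3/2

Stokes: integral_partial_R omega = integral_R d omega with d omega = (∂Q/∂x - ∂P/∂y) dx ∧ dy.
  ∂Q/∂x = -y
  ∂P/∂y = -2
  integrand = ∂Q/∂x - ∂P/∂y = 2 - y.
Integrating over R: integral_0^1 integral_0^1 (2 - y) dx dy = 3/2.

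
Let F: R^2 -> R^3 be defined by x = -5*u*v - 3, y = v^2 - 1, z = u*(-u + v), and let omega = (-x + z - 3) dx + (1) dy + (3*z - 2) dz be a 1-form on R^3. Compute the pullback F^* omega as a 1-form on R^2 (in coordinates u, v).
F^* omega = (6*u^3 - 4*u^2*v - 27*u*v^2 + 4*u - 2*v) du + (2*u^3 - 27*u^2*v - 2*u + 2*v) dv

Using F^*(f dg) = (f ∘ F) d(g ∘ F), substitute each coordinate x_i by F_i(u, v) in f_i, and replace dx_i by d F_i = (∂F_i/∂u) du + (∂F_i/∂v) dv.
  For the x component: f_1(F) = u*(-u + 6*v); d F_1 = (-5*v) du + (-5*u) dv
  For the y component: f_2(F) = 1; d F_2 = (0) du + (2*v) dv
  For the z component: f_3(F) = -3*u^2 + 3*u*v - 2; d F_3 = (-2*u + v) du + (u) dv
Combining and collecting du, dv coefficients:
  coeff of du: 6*u^3 - 4*u^2*v - 27*u*v^2 + 4*u - 2*v
  coeff of dv: 2*u^3 - 27*u^2*v - 2*u + 2*v
F^* omega = (6*u^3 - 4*u^2*v - 27*u*v^2 + 4*u - 2*v) du + (2*u^3 - 27*u^2*v - 2*u + 2*v) dv.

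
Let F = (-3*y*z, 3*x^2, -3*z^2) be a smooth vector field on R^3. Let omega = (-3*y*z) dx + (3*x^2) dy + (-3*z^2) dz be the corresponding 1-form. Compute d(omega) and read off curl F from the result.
d(omega) = (0) dy ∧ dz + (-3*y) dz ∧ dx + (6*x + 3*z) dx ∧ dy; curl F = (0, -3*y, 6*x + 3*z)

d omega = sum_{i<j} (∂f_j/∂x_i - ∂f_i/∂x_j) dx_i ∧ dx_j. Under the identification (dy ∧ dz, dz ∧ dx, dx ∧ dy) ↔ (e_x, e_y, e_z), the coefficients are exactly the components of curl F. Compute:
  ∂R/∂y - ∂Q/∂z = (0) - (0) = 0
  ∂P/∂z - ∂R/∂x = (-3*y) - (0) = -3*y
  ∂Q/∂x - ∂P/∂y = (6*x) - (-3*z) = 6*x + 3*z.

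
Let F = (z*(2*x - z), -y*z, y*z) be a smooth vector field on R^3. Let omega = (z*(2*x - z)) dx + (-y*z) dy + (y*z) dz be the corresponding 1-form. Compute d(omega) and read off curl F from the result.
d(omega) = (y + z) dy ∧ dz + (2*x - 2*z) dz ∧ dx + (0) dx ∧ dy; curl F = (y + z, 2*x - 2*z, 0)

d omega = sum_{i<j} (∂f_j/∂x_i - ∂f_i/∂x_j) dx_i ∧ dx_j. Under the identification (dy ∧ dz, dz ∧ dx, dx ∧ dy) ↔ (e_x, e_y, e_z), the coefficients are exactly the components of curl F. Compute:
  ∂R/∂y - ∂Q/∂z = (z) - (-y) = y + z
  ∂P/∂z - ∂R/∂x = (2*x - 2*z) - (0) = 2*x - 2*z
  ∂Q/∂x - ∂P/∂y = (0) - (0) = 0.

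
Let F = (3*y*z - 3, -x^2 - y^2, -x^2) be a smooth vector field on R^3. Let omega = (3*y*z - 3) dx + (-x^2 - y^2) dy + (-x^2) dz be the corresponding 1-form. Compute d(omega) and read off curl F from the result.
d(omega) = (0) dy ∧ dz + (2*x + 3*y) dz ∧ dx + (-2*x - 3*z) dx ∧ dy; curl F = (0, 2*x + 3*y, -2*x - 3*z)

d omega = sum_{i<j} (∂f_j/∂x_i - ∂f_i/∂x_j) dx_i ∧ dx_j. Under the identification (dy ∧ dz, dz ∧ dx, dx ∧ dy) ↔ (e_x, e_y, e_z), the coefficients are exactly the components of curl F. Compute:
  ∂R/∂y - ∂Q/∂z = (0) - (0) = 0
  ∂P/∂z - ∂R/∂x = (3*y) - (-2*x) = 2*x + 3*y
  ∂Q/∂x - ∂P/∂y = (-2*x) - (3*z) = -2*x - 3*z.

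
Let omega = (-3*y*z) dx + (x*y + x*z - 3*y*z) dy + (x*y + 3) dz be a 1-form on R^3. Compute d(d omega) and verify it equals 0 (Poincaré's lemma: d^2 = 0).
d(d omega) = 0

Step 1: d omega = sum_{i<j} (∂f_j/∂x_i - ∂f_i/∂x_j) dx_i ∧ dx_j:
  coeff of dx ∧ dy: y + 4*z
  coeff of dx ∧ dz: 4*y
  coeff of dy ∧ dz: 3*y
Step 2: Apply d again to each 2-form coefficient. The only possible 3-form in R^3 is dx ∧ dy ∧ dz, with coefficient
  ∂(coeff of dy∧dz)/∂x - ∂(coeff of dx∧dz)/∂y + ∂(coeff of dx∧dy)/∂z
  = ∂/∂x (3*y) - ∂/∂y (4*y) + ∂/∂z (y + 4*z).
Each of these terms simplifies to sums of mixed partials that cancel in pairs. The result is 0 (by equality of mixed partials for smooth functions — Schwarz / Clairaut).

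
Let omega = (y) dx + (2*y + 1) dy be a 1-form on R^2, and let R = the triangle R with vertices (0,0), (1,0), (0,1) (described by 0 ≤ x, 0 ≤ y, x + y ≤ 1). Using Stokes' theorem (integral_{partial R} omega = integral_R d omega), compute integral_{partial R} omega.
integral_(partial R) omega = -1/2

Stokes: integral_partial_R omega = integral_R d omega with d omega = (∂Q/∂x - ∂P/∂y) dx ∧ dy.
  ∂Q/∂x = 0
  ∂P/∂y = 1
  integrand = ∂Q/∂x - ∂P/∂y = -1.
Integrating over R: integral_0^1 integral_0^{1-x} (-1) dy dx = -1/2.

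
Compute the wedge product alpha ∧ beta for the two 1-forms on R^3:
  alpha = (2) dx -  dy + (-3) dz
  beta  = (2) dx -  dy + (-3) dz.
alpha ∧ beta = 0

Distribute the wedge, using dx_i ∧ dx_j = -dx_j ∧ dx_i and dx_i ∧ dx_i = 0. For each pair (i, j) with i < j, the coefficient of dx_i ∧ dx_j in alpha ∧ beta is (alpha_i * beta_j - alpha_j * beta_i). Collecting: alpha ∧ beta = 0.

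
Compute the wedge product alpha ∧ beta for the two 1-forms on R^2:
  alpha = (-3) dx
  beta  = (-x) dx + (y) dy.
alpha ∧ beta = (-3*y) dx ∧ dy

Distribute the wedge, using dx_i ∧ dx_j = -dx_j ∧ dx_i and dx_i ∧ dx_i = 0. For each pair (i, j) with i < j, the coefficient of dx_i ∧ dx_j in alpha ∧ beta is (alpha_i * beta_j - alpha_j * beta_i). Collecting: alpha ∧ beta = (-3*y) dx ∧ dy.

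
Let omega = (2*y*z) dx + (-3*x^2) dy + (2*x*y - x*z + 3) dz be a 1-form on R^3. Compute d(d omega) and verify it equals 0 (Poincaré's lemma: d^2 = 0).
d(d omega) = 0

Step 1: d omega = sum_{i<j} (∂f_j/∂x_i - ∂f_i/∂x_j) dx_i ∧ dx_j:
  coeff of dx ∧ dy: -6*x - 2*z
  coeff of dx ∧ dz: -z
  coeff of dy ∧ dz: 2*x
Step 2: Apply d again to each 2-form coefficient. The only possible 3-form in R^3 is dx ∧ dy ∧ dz, with coefficient
  ∂(coeff of dy∧dz)/∂x - ∂(coeff of dx∧dz)/∂y + ∂(coeff of dx∧dy)/∂z
  = ∂/∂x (2*x) - ∂/∂y (-z) + ∂/∂z (-6*x - 2*z).
Each of these terms simplifies to sums of mixed partials that cancel in pairs. The result is 0 (by equality of mixed partials for smooth functions — Schwarz / Clairaut).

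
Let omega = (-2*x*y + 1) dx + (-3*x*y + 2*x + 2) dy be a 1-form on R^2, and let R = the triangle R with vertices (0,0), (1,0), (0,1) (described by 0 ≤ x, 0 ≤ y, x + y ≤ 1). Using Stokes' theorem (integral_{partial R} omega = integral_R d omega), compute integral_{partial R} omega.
integral_(partial R) omega = 5/6

Stokes: integral_partial_R omega = integral_R d omega with d omega = (∂Q/∂x - ∂P/∂y) dx ∧ dy.
  ∂Q/∂x = 2 - 3*y
  ∂P/∂y = -2*x
  integrand = ∂Q/∂x - ∂P/∂y = 2*x - 3*y + 2.
Integrating over R: integral_0^1 integral_0^{1-x} (2*x - 3*y + 2) dy dx = 5/6.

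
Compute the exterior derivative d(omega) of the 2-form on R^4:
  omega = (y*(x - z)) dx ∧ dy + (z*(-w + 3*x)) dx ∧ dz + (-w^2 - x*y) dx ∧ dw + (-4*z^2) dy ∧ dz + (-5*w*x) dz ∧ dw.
d(omega) = (-y) dx ∧ dy ∧ dz + (-5*w - z) dx ∧ dz ∧ dw + (x) dx ∧ dy ∧ dw

For a 2-form omega = sum_{i<j} g_{ij} dx_i ∧ dx_j, the exterior derivative is
  d(omega) = sum_{i<j} d(g_{ij}) ∧ dx_i ∧ dx_j = sum_{i<j, k} (∂g_{ij}/∂x_k) dx_k ∧ dx_i ∧ dx_j.
Expand each term, using dx_k ∧ dx_i ∧ dx_j = sgn(permutation) dx_{(a)} ∧ dx_{(b)} ∧ dx_{(c)} with (a < b < c) sorted:
  d(y*(x - z)) includes (∂/∂z)(y*(x - z)) dz = (-y) dz, which multiplied by dx ∧ dy gives (-y) dx ∧ dy ∧ dz
  d(z*(-w + 3*x)) includes (∂/∂w)(z*(-w + 3*x)) dw = (-z) dw, which multiplied by dx ∧ dz gives (-z) dx ∧ dz ∧ dw
  d(-w^2 - x*y) includes (∂/∂y)(-w^2 - x*y) dy = (-x) dy, which multiplied by dx ∧ dw gives (x) dx ∧ dy ∧ dw
  d(-5*w*x) includes (∂/∂x)(-5*w*x) dx = (-5*w) dx, which multiplied by dz ∧ dw gives (-5*w) dx ∧ dz ∧ dw
Collecting like 3-forms: d(omega) = (-y) dx ∧ dy ∧ dz + (-5*w - z) dx ∧ dz ∧ dw + (x) dx ∧ dy ∧ dw.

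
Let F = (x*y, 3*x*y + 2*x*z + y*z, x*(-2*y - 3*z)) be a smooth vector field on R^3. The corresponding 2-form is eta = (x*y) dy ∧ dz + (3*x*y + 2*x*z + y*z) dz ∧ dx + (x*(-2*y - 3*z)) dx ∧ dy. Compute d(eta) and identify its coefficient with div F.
d(eta) = (y + z) dx ∧ dy ∧ dz; div F = y + z

For a 2-form in R^3 of the form above, applying d gives a 3-form with coefficient ∂P/∂x + ∂Q/∂y + ∂R/∂z:
  ∂P/∂x = y
  ∂Q/∂y = 3*x + z
  ∂R/∂z = -3*x
Sum = y + z, which is exactly div F.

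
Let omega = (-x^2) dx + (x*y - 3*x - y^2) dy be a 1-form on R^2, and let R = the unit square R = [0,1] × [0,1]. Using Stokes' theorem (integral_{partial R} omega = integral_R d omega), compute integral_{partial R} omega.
integral_(partial R) omega = -5/2

Stokes: integral_partial_R omega = integral_R d omega with d omega = (∂Q/∂x - ∂P/∂y) dx ∧ dy.
  ∂Q/∂x = y - 3
  ∂P/∂y = 0
  integrand = ∂Q/∂x - ∂P/∂y = y - 3.
Integrating over R: integral_0^1 integral_0^1 (y - 3) dx dy = -5/2.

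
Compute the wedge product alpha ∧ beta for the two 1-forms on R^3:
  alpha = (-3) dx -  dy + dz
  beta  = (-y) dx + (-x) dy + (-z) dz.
alpha ∧ beta = (3*x - y) dx ∧ dy + (y + 3*z) dx ∧ dz + (x + z) dy ∧ dz

Distribute the wedge, using dx_i ∧ dx_j = -dx_j ∧ dx_i and dx_i ∧ dx_i = 0. For each pair (i, j) with i < j, the coefficient of dx_i ∧ dx_j in alpha ∧ beta is (alpha_i * beta_j - alpha_j * beta_i). Collecting: alpha ∧ beta = (3*x - y) dx ∧ dy + (y + 3*z) dx ∧ dz + (x + z) dy ∧ dz.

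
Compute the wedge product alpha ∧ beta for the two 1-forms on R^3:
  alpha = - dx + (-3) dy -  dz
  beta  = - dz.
alpha ∧ beta = (1) dx ∧ dz + (3) dy ∧ dz

Distribute the wedge, using dx_i ∧ dx_j = -dx_j ∧ dx_i and dx_i ∧ dx_i = 0. For each pair (i, j) with i < j, the coefficient of dx_i ∧ dx_j in alpha ∧ beta is (alpha_i * beta_j - alpha_j * beta_i). Collecting: alpha ∧ beta = (1) dx ∧ dz + (3) dy ∧ dz.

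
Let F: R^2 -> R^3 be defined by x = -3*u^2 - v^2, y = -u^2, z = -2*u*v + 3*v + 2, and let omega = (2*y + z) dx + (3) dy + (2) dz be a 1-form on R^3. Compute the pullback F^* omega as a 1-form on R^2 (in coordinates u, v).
F^* omega = (12*u^3 + 12*u^2*v - 18*u*v - 18*u - 4*v) du + (4*u^2*v + 4*u*v^2 - 4*u - 6*v^2 - 4*v + 6) dv

Using F^*(f dg) = (f ∘ F) d(g ∘ F), substitute each coordinate x_i by F_i(u, v) in f_i, and replace dx_i by d F_i = (∂F_i/∂u) du + (∂F_i/∂v) dv.
  For the x component: f_1(F) = -2*u^2 - 2*u*v + 3*v + 2; d F_1 = (-6*u) du + (-2*v) dv
  For the y component: f_2(F) = 3; d F_2 = (-2*u) du + (0) dv
  For the z component: f_3(F) = 2; d F_3 = (-2*v) du + (3 - 2*u) dv
Combining and collecting du, dv coefficients:
  coeff of du: 12*u^3 + 12*u^2*v - 18*u*v - 18*u - 4*v
  coeff of dv: 4*u^2*v + 4*u*v^2 - 4*u - 6*v^2 - 4*v + 6
F^* omega = (12*u^3 + 12*u^2*v - 18*u*v - 18*u - 4*v) du + (4*u^2*v + 4*u*v^2 - 4*u - 6*v^2 - 4*v + 6) dv.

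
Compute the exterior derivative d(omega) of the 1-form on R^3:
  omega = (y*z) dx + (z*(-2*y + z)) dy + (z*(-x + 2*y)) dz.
d(omega) = (-z) dx ∧ dy + (-y - z) dx ∧ dz + (2*y) dy ∧ dz

For a 1-form omega = sum_i f_i dx_i, the exterior derivative is
  d(omega) = sum_{i < j} (∂f_j/∂x_i - ∂f_i/∂x_j) dx_i ∧ dx_j.
  coefficient of dx ∧ dy: ∂f_2/∂x - ∂f_1/∂y = ∂(z*(-2*y + z))/∂x - ∂(y*z)/∂y = -z
  coefficient of dx ∧ dz: ∂f_3/∂x - ∂f_1/∂z = ∂(z*(-x + 2*y))/∂x - ∂(y*z)/∂z = -y - z
  coefficient of dy ∧ dz: ∂f_3/∂y - ∂f_2/∂z = ∂(z*(-x + 2*y))/∂y - ∂(z*(-2*y + z))/∂z = 2*y
Assembling: d(omega) = (-z) dx ∧ dy + (-y - z) dx ∧ dz + (2*y) dy ∧ dz.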